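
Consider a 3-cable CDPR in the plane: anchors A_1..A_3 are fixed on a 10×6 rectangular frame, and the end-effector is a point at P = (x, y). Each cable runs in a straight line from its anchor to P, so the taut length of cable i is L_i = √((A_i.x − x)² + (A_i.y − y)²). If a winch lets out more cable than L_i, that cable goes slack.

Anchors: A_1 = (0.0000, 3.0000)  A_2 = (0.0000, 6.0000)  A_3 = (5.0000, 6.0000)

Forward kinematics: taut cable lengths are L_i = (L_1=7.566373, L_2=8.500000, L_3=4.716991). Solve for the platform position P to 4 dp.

circle eqns → linear via eq_j − eq_1; set k_j = A_j·A_j − L_j²
k_1 = 0.0000+9.0000−57.2500 = -48.2500
0.0000·x − 6.0000·y = k_1−k_2 = -12.0000
-10.0000·x − 6.0000·y = k_1−k_3 = -87.0000
solve first two rows → x=7.5000, y=2.0000

(7.5000, 2.0000)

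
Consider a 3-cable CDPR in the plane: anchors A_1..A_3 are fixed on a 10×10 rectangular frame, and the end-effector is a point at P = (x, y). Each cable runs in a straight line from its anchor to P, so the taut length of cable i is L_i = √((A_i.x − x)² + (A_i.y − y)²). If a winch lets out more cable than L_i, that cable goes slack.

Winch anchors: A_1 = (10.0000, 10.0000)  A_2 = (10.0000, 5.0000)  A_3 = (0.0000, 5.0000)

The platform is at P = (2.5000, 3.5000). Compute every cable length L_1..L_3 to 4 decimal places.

(9.9247, 7.6485, 2.9155)

L_1: Δ = A_1−P = (7.5000, 6.5000) → ‖Δ‖ = √98.5000 = 9.9247
L_2: Δ = A_2−P = (7.5000, 1.5000) → ‖Δ‖ = √58.5000 = 7.6485
L_3: Δ = A_3−P = (-2.5000, 1.5000) → ‖Δ‖ = √8.5000 = 2.9155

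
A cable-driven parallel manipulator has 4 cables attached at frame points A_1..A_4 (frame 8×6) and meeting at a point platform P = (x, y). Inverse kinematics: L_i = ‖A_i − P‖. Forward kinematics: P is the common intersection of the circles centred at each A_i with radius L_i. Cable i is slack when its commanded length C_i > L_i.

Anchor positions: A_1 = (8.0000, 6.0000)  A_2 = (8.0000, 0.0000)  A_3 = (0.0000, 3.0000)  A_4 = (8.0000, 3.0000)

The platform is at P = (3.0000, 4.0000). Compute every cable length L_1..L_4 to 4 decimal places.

cable 1: Δx=5.0000, Δy=2.0000; L_1 = √(Δx²+Δy²) = 5.3852
cable 2: Δx=5.0000, Δy=-4.0000; L_2 = √(Δx²+Δy²) = 6.4031
cable 3: Δx=-3.0000, Δy=-1.0000; L_3 = √(Δx²+Δy²) = 3.1623
cable 4: Δx=5.0000, Δy=-1.0000; L_4 = √(Δx²+Δy²) = 5.0990

(5.3852, 6.4031, 3.1623, 5.0990)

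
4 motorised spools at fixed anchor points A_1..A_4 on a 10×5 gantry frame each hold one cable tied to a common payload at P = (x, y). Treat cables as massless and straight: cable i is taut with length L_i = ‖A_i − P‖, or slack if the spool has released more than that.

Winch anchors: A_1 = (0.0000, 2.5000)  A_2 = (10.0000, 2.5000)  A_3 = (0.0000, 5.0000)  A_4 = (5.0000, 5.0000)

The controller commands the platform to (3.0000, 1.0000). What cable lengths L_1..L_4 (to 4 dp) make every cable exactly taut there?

(3.3541, 7.1589, 5.0000, 4.4721)

L_1 = √((0.0000−3.0000)² + (2.5000−1.0000)²) = 3.3541
L_2 = √((10.0000−3.0000)² + (2.5000−1.0000)²) = 7.1589
L_3 = √((0.0000−3.0000)² + (5.0000−1.0000)²) = 5.0000
L_4 = √((5.0000−3.0000)² + (5.0000−1.0000)²) = 4.4721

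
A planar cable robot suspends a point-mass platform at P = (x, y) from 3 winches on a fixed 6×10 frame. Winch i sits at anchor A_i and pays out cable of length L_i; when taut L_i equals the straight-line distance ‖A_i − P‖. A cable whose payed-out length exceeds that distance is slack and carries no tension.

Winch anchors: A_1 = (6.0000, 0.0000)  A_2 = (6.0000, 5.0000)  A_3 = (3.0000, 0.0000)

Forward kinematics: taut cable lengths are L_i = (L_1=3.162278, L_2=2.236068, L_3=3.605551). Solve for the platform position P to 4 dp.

each cable: (A_i−P)·(A_i−P) = L_i²; let q_i = ‖A_i‖²−L_i²
q_1 = 36.0000+0.0000−10.0000 = 26.0000
row 1: 0.0000x − 10.0000y = -30.0000  (q_2=56.0000)
row 2: 6.0000x + 0.0000y = 30.0000  (q_3=-4.0000)
Cramer on rows 1–2 → x = 5.0000, y = 3.0000

(5.0000, 3.0000)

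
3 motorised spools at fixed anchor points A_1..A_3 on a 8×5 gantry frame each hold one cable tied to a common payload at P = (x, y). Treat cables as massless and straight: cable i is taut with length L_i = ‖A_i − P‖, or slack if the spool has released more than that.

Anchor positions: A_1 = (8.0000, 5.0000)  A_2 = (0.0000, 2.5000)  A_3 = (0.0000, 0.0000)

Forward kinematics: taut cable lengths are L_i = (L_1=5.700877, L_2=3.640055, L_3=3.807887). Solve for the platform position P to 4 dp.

(3.5000, 1.5000)

each cable: (A_i−P)·(A_i−P) = L_i²; let c_i = ‖A_i‖²−L_i²
c_1 = 64.0000+25.0000−32.5000 = 56.5000
row 1: 16.0000x + 5.0000y = 63.5000  (c_2=-7.0000)
row 2: 16.0000x + 10.0000y = 71.0000  (c_3=-14.5000)
Cramer on rows 1–2 → x = 3.5000, y = 1.5000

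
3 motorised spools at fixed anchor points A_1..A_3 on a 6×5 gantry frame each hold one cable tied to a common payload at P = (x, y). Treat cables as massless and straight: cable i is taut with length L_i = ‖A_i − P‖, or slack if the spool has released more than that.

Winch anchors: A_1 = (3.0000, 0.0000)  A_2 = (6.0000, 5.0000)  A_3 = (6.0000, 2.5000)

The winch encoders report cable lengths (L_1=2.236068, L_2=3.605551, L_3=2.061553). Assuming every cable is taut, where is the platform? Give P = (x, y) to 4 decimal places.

expand ‖A_i−P‖²=L_i² and subtract eq 1 (c_i ≔ ‖A_i‖²−L_i²)
c_1 = 9.0000+0.0000−5.0000 = 4.0000
eq1−eq2 → [-6.0000  -10.0000]·P = -44.0000
eq1−eq3 → [-6.0000  -5.0000]·P = -34.0000
2×2 solve → P = (4.0000, 2.0000)

(4.0000, 2.0000)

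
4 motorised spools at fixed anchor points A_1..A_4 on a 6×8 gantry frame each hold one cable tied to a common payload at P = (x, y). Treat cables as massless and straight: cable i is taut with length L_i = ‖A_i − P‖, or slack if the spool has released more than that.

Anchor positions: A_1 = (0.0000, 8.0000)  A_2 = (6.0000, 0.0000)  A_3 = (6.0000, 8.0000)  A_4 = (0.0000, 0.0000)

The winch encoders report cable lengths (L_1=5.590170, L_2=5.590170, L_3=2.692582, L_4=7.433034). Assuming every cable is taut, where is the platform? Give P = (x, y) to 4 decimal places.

each cable: (A_i−P)·(A_i−P) = L_i²; let q_i = ‖A_i‖²−L_i²
q_1 = 0.0000+64.0000−31.2500 = 32.7500
row 1: -12.0000x + 16.0000y = 28.0000  (q_2=4.7500)
row 2: -12.0000x + 0.0000y = -60.0000  (q_3=92.7500)
row 3: 0.0000x + 16.0000y = 88.0000  (q_4=-55.2500)
Cramer on rows 1–2 → x = 5.0000, y = 5.5000
check cable 4: ‖A_4−P‖² = 55.2500 ≈ L_4² = 55.2500 ✓

(5.0000, 5.5000)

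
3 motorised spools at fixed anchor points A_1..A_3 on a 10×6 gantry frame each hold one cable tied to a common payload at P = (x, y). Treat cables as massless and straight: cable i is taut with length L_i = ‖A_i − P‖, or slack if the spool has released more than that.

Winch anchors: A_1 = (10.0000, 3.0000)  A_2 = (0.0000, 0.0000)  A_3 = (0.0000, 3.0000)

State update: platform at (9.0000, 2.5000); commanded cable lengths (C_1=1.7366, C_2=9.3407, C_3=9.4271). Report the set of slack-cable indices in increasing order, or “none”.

cable 1: √((1.0000)²+(0.5000)²)=1.1180, C_1=1.7366: slack
cable 2: √((-9.0000)²+(-2.5000)²)=9.3408, C_2=9.3407: taut
cable 3: √((-9.0000)²+(0.5000)²)=9.0139, C_3=9.4271: slack

1, 3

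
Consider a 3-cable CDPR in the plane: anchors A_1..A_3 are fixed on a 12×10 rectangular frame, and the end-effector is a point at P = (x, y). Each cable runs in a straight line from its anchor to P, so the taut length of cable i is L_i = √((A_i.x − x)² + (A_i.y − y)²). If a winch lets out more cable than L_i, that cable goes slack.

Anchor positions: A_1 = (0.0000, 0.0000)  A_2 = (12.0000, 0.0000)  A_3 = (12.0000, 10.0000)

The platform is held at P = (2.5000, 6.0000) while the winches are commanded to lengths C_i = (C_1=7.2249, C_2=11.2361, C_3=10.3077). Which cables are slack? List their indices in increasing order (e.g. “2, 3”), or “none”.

1

cable 1: √((-2.5000)²+(-6.0000)²)=6.5000, C_1=7.2249: slack
cable 2: √((9.5000)²+(-6.0000)²)=11.2361, C_2=11.2361: taut
cable 3: √((9.5000)²+(4.0000)²)=10.3078, C_3=10.3077: taut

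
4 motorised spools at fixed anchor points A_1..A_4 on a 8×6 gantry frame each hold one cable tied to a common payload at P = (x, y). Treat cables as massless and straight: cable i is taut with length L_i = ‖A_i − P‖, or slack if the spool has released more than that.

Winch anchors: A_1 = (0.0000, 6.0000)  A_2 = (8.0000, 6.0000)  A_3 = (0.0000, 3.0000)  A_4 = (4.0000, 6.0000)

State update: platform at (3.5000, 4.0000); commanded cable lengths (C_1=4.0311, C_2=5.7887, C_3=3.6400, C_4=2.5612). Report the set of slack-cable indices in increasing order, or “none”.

i=1: geometric 4.0311 vs commanded 4.0311 ⇒ taut
i=2: geometric 4.9244 vs commanded 5.7887 ⇒ slack
i=3: geometric 3.6401 vs commanded 3.6400 ⇒ taut
i=4: geometric 2.0616 vs commanded 2.5612 ⇒ slack

2, 4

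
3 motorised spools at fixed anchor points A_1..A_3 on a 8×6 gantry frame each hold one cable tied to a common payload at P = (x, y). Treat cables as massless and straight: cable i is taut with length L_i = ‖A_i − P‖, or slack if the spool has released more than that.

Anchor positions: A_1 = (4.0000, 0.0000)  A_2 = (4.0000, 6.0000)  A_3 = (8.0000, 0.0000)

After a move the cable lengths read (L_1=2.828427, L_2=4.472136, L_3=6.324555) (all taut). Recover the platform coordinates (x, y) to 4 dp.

circle eqns → linear via eq_j − eq_1; set k_j = A_j·A_j − L_j²
k_1 = 16.0000+0.0000−8.0000 = 8.0000
0.0000·x − 12.0000·y = k_1−k_2 = -24.0000
-8.0000·x + 0.0000·y = k_1−k_3 = -16.0000
solve first two rows → x=2.0000, y=2.0000

(2.0000, 2.0000)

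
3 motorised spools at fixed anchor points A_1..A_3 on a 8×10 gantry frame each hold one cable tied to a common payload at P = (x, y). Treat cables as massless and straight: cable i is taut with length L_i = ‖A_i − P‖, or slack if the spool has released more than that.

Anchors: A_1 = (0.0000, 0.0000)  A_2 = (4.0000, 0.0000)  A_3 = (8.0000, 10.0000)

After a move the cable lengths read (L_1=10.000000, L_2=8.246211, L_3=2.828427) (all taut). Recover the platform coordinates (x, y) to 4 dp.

each cable: (A_i−P)·(A_i−P) = L_i²; let c_i = ‖A_i‖²−L_i²
c_1 = 0.0000+0.0000−100.0000 = -100.0000
row 1: -8.0000x + 0.0000y = -48.0000  (c_2=-52.0000)
row 2: -16.0000x − 20.0000y = -256.0000  (c_3=156.0000)
Cramer on rows 1–2 → x = 6.0000, y = 8.0000

(6.0000, 8.0000)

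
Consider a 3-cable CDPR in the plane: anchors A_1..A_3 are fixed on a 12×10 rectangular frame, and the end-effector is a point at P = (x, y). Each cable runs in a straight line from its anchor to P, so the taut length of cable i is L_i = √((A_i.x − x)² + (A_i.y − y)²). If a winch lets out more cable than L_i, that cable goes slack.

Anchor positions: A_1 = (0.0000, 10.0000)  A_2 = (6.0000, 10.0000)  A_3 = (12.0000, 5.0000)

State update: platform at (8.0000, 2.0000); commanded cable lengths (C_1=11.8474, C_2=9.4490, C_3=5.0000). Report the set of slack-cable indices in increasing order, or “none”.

1, 2

cable 1: L_1 = ‖A_1−P‖ = 11.3137;  C_1 = 11.8474 → slack
cable 2: L_2 = ‖A_2−P‖ = 8.2462;  C_2 = 9.4490 → slack
cable 3: L_3 = ‖A_3−P‖ = 5.0000;  C_3 = 5.0000 → taut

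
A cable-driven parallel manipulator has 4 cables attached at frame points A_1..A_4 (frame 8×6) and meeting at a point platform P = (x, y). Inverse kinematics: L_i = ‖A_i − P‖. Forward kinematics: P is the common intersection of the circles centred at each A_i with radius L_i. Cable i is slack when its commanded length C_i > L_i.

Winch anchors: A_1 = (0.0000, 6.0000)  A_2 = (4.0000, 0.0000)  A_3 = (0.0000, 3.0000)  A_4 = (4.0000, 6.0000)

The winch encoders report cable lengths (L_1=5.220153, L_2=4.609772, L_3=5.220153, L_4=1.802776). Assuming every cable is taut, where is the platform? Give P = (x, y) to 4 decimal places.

(5.0000, 4.5000)

each cable: (A_i−P)·(A_i−P) = L_i²; let c_i = ‖A_i‖²−L_i²
c_1 = 0.0000+36.0000−27.2500 = 8.7500
row 1: -8.0000x + 12.0000y = 14.0000  (c_2=-5.2500)
row 2: 0.0000x + 6.0000y = 27.0000  (c_3=-18.2500)
row 3: -8.0000x + 0.0000y = -40.0000  (c_4=48.7500)
Cramer on rows 1–2 → x = 5.0000, y = 4.5000
check cable 4: ‖A_4−P‖² = 3.2500 ≈ L_4² = 3.2500 ✓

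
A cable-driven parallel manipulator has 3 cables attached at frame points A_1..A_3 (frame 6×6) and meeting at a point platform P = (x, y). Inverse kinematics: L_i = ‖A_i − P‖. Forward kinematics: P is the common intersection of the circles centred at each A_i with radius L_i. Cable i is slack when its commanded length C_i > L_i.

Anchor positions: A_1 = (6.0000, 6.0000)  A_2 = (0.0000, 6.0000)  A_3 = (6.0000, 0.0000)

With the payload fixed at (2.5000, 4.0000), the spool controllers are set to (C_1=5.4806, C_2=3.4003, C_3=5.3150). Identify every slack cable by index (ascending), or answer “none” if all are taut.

cable 1: L_1 = ‖A_1−P‖ = 4.0311;  C_1 = 5.4806 → slack
cable 2: L_2 = ‖A_2−P‖ = 3.2016;  C_2 = 3.4003 → slack
cable 3: L_3 = ‖A_3−P‖ = 5.3151;  C_3 = 5.3150 → taut

1, 2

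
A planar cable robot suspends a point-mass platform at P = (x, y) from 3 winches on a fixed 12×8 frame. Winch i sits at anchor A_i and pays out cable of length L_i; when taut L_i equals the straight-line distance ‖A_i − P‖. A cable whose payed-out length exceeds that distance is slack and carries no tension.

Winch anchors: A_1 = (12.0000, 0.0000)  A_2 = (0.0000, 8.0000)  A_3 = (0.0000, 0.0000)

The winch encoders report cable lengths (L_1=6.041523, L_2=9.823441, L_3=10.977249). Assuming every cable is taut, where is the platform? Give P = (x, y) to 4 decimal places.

each cable: (A_i−P)·(A_i−P) = L_i²; let k_i = ‖A_i‖²−L_i²
k_1 = 144.0000+0.0000−36.5000 = 107.5000
row 1: 24.0000x − 16.0000y = 140.0000  (k_2=-32.5000)
row 2: 24.0000x + 0.0000y = 228.0000  (k_3=-120.5000)
Cramer on rows 1–2 → x = 9.5000, y = 5.5000

(9.5000, 5.5000)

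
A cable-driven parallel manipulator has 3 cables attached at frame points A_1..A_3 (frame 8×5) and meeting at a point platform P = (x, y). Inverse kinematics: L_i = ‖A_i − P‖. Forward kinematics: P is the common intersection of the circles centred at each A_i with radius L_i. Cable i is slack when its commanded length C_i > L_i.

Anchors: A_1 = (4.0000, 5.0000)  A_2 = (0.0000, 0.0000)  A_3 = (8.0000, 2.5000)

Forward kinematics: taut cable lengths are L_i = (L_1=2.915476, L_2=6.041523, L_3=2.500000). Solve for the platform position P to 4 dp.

expand ‖A_i−P‖²=L_i² and subtract eq 1 (q_i ≔ ‖A_i‖²−L_i²)
q_1 = 16.0000+25.0000−8.5000 = 32.5000
eq1−eq2 → [8.0000  10.0000]·P = 69.0000
eq1−eq3 → [-8.0000  5.0000]·P = -31.5000
2×2 solve → P = (5.5000, 2.5000)

(5.5000, 2.5000)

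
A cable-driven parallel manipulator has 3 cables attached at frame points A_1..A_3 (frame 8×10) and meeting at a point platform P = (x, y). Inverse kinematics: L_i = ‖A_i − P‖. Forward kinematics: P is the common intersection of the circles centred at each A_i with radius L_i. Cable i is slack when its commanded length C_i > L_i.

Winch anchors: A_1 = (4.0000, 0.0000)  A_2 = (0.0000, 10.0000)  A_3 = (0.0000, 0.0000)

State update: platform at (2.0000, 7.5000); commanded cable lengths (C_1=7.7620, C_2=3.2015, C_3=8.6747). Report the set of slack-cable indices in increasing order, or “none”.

3

i=1: geometric 7.7621 vs commanded 7.7620 ⇒ taut
i=2: geometric 3.2016 vs commanded 3.2015 ⇒ taut
i=3: geometric 7.7621 vs commanded 8.6747 ⇒ slack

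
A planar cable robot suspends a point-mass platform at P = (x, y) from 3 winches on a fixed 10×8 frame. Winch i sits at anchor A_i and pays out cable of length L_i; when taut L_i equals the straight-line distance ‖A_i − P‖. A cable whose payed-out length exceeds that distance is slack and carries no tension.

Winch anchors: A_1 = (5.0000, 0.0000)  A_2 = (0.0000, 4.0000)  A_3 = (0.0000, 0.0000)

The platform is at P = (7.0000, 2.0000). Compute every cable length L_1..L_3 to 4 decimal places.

(2.8284, 7.2801, 7.2801)

L_1: Δ = A_1−P = (-2.0000, -2.0000) → ‖Δ‖ = √8.0000 = 2.8284
L_2: Δ = A_2−P = (-7.0000, 2.0000) → ‖Δ‖ = √53.0000 = 7.2801
L_3: Δ = A_3−P = (-7.0000, -2.0000) → ‖Δ‖ = √53.0000 = 7.2801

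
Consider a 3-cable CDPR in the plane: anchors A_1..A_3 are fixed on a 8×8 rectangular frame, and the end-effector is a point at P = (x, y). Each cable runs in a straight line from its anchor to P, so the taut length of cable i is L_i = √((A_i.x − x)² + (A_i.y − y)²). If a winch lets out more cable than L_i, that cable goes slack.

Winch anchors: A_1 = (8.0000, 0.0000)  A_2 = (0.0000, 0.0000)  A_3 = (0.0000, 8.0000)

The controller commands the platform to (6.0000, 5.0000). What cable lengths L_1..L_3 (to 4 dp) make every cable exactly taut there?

(5.3852, 7.8102, 6.7082)

L_1 = √((8.0000−6.0000)² + (0.0000−5.0000)²) = 5.3852
L_2 = √((0.0000−6.0000)² + (0.0000−5.0000)²) = 7.8102
L_3 = √((0.0000−6.0000)² + (8.0000−5.0000)²) = 6.7082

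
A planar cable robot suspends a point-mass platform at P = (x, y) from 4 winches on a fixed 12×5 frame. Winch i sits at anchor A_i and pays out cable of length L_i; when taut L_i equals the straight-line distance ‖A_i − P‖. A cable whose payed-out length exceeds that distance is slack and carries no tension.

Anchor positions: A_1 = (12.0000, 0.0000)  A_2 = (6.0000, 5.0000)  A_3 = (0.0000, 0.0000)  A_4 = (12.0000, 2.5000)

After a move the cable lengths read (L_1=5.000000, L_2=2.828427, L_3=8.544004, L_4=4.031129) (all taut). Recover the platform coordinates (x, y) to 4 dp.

circle eqns → linear via eq_j − eq_1; set k_j = A_j·A_j − L_j²
k_1 = 144.0000+0.0000−25.0000 = 119.0000
12.0000·x − 10.0000·y = k_1−k_2 = 66.0000
24.0000·x + 0.0000·y = k_1−k_3 = 192.0000
0.0000·x − 5.0000·y = k_1−k_4 = -15.0000
solve first two rows → x=8.0000, y=3.0000
check cable 4: ‖A_4−P‖² = 16.2500 ≈ L_4² = 16.2500 ✓

(8.0000, 3.0000)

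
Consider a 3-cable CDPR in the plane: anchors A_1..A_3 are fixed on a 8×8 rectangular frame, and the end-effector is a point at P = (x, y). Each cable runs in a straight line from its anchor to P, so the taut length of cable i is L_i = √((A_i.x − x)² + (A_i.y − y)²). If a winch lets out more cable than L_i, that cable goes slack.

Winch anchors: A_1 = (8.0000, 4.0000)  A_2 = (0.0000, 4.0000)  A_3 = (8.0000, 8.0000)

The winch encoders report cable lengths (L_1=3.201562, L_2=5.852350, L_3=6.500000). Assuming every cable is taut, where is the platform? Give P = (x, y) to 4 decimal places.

(5.5000, 2.0000)

each cable: (A_i−P)·(A_i−P) = L_i²; let c_i = ‖A_i‖²−L_i²
c_1 = 64.0000+16.0000−10.2500 = 69.7500
row 1: 16.0000x + 0.0000y = 88.0000  (c_2=-18.2500)
row 2: 0.0000x − 8.0000y = -16.0000  (c_3=85.7500)
Cramer on rows 1–2 → x = 5.5000, y = 2.0000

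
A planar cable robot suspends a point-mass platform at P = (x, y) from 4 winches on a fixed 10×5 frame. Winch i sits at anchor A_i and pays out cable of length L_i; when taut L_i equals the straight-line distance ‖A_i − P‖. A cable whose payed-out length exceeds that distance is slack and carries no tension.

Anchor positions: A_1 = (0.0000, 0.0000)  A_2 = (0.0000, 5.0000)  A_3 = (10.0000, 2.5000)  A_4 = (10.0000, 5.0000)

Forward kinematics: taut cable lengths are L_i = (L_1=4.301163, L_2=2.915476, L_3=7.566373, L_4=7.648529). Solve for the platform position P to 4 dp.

(2.5000, 3.5000)

each cable: (A_i−P)·(A_i−P) = L_i²; let c_i = ‖A_i‖²−L_i²
c_1 = 0.0000+0.0000−18.5000 = -18.5000
row 1: 0.0000x − 10.0000y = -35.0000  (c_2=16.5000)
row 2: -20.0000x − 5.0000y = -67.5000  (c_3=49.0000)
row 3: -20.0000x − 10.0000y = -85.0000  (c_4=66.5000)
Cramer on rows 1–2 → x = 2.5000, y = 3.5000
check cable 4: ‖A_4−P‖² = 58.5000 ≈ L_4² = 58.5000 ✓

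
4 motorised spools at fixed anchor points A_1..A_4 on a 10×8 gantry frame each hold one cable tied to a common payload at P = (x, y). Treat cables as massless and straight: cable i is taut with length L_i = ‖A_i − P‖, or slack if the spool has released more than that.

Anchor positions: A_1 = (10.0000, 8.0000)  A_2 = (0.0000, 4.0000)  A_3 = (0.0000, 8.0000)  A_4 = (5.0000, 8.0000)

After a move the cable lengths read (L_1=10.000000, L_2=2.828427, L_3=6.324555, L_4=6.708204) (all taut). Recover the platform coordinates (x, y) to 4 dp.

(2.0000, 2.0000)

each cable: (A_i−P)·(A_i−P) = L_i²; let k_i = ‖A_i‖²−L_i²
k_1 = 100.0000+64.0000−100.0000 = 64.0000
row 1: 20.0000x + 8.0000y = 56.0000  (k_2=8.0000)
row 2: 20.0000x + 0.0000y = 40.0000  (k_3=24.0000)
row 3: 10.0000x + 0.0000y = 20.0000  (k_4=44.0000)
Cramer on rows 1–2 → x = 2.0000, y = 2.0000
check cable 4: ‖A_4−P‖² = 45.0000 ≈ L_4² = 45.0000 ✓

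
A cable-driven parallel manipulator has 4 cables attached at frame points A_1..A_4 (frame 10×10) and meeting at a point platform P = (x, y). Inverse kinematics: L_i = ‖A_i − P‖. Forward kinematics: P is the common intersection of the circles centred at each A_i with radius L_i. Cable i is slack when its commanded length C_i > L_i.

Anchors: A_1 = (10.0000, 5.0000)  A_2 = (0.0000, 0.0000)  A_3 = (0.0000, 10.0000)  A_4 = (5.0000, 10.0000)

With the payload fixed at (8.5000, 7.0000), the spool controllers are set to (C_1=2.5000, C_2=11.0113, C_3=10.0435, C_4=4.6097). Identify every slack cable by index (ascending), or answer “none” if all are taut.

3

cable 1: L_1 = ‖A_1−P‖ = 2.5000;  C_1 = 2.5000 → taut
cable 2: L_2 = ‖A_2−P‖ = 11.0114;  C_2 = 11.0113 → taut
cable 3: L_3 = ‖A_3−P‖ = 9.0139;  C_3 = 10.0435 → slack
cable 4: L_4 = ‖A_4−P‖ = 4.6098;  C_4 = 4.6097 → taut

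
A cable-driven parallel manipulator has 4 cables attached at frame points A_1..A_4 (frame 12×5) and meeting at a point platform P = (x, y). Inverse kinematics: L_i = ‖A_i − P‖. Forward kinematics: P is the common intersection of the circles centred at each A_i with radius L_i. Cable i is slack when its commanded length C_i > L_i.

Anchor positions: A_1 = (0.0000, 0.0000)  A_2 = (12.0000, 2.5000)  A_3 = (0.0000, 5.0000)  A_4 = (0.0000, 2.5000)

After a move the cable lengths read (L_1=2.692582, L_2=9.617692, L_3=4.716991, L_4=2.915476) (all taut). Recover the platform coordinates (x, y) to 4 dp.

each cable: (A_i−P)·(A_i−P) = L_i²; let q_i = ‖A_i‖²−L_i²
q_1 = 0.0000+0.0000−7.2500 = -7.2500
row 1: -24.0000x − 5.0000y = -65.0000  (q_2=57.7500)
row 2: 0.0000x − 10.0000y = -10.0000  (q_3=2.7500)
row 3: 0.0000x − 5.0000y = -5.0000  (q_4=-2.2500)
Cramer on rows 1–2 → x = 2.5000, y = 1.0000
check cable 4: ‖A_4−P‖² = 8.5000 ≈ L_4² = 8.5000 ✓

(2.5000, 1.0000)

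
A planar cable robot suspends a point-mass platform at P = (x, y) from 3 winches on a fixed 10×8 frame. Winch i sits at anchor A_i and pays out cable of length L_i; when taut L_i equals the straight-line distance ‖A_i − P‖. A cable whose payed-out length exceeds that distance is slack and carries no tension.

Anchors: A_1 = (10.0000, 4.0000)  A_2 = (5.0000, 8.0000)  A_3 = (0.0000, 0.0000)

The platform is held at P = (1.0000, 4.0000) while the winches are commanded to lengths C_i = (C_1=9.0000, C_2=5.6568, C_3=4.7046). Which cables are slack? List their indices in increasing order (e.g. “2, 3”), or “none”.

3

cable 1: L_1 = ‖A_1−P‖ = 9.0000;  C_1 = 9.0000 → taut
cable 2: L_2 = ‖A_2−P‖ = 5.6569;  C_2 = 5.6568 → taut
cable 3: L_3 = ‖A_3−P‖ = 4.1231;  C_3 = 4.7046 → slack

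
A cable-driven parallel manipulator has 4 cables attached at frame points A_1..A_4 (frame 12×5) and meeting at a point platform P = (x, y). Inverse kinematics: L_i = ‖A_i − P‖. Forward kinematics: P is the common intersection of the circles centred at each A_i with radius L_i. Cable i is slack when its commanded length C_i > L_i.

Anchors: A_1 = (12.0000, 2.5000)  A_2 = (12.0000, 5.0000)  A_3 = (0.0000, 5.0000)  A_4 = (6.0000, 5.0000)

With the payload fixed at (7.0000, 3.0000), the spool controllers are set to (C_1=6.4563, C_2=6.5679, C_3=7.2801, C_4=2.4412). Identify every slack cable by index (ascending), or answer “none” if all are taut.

1, 2, 4

i=1: geometric 5.0249 vs commanded 6.4563 ⇒ slack
i=2: geometric 5.3852 vs commanded 6.5679 ⇒ slack
i=3: geometric 7.2801 vs commanded 7.2801 ⇒ taut
i=4: geometric 2.2361 vs commanded 2.4412 ⇒ slack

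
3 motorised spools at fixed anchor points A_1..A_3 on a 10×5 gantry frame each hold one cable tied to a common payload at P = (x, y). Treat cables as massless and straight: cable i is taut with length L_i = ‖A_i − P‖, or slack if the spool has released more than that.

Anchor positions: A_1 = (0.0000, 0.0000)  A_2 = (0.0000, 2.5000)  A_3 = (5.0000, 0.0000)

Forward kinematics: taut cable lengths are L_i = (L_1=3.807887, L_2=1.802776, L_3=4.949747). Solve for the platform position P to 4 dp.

(1.5000, 3.5000)

expand ‖A_i−P‖²=L_i² and subtract eq 1 (k_i ≔ ‖A_i‖²−L_i²)
k_1 = 0.0000+0.0000−14.5000 = -14.5000
eq1−eq2 → [0.0000  -5.0000]·P = -17.5000
eq1−eq3 → [-10.0000  0.0000]·P = -15.0000
2×2 solve → P = (1.5000, 3.5000)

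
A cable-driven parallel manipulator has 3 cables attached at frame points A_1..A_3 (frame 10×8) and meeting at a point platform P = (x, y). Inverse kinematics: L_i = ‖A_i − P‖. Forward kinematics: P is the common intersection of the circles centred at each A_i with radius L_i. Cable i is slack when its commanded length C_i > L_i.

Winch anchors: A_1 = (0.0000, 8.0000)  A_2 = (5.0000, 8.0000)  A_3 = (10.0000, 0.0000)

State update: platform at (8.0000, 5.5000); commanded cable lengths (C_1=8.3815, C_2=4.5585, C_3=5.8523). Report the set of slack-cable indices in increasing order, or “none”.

cable 1: √((-8.0000)²+(2.5000)²)=8.3815, C_1=8.3815: taut
cable 2: √((-3.0000)²+(2.5000)²)=3.9051, C_2=4.5585: slack
cable 3: √((2.0000)²+(-5.5000)²)=5.8523, C_3=5.8523: taut

2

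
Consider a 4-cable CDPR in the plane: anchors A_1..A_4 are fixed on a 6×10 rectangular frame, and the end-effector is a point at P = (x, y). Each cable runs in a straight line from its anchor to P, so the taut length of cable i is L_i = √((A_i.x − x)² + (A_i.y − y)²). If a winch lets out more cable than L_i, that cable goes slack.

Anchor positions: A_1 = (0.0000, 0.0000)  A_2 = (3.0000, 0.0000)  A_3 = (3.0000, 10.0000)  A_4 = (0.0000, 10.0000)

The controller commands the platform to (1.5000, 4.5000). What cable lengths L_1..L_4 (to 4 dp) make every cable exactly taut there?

L_1 = √((0.0000−1.5000)² + (0.0000−4.5000)²) = 4.7434
L_2 = √((3.0000−1.5000)² + (0.0000−4.5000)²) = 4.7434
L_3 = √((3.0000−1.5000)² + (10.0000−4.5000)²) = 5.7009
L_4 = √((0.0000−1.5000)² + (10.0000−4.5000)²) = 5.7009

(4.7434, 4.7434, 5.7009, 5.7009)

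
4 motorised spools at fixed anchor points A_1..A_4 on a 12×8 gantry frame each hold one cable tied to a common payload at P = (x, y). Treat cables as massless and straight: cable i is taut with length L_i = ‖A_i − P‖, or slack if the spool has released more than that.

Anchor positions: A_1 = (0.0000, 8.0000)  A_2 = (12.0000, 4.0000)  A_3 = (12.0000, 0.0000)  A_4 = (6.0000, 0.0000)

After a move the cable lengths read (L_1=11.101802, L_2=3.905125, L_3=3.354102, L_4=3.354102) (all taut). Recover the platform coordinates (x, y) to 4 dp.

expand ‖A_i−P‖²=L_i² and subtract eq 1 (q_i ≔ ‖A_i‖²−L_i²)
q_1 = 0.0000+64.0000−123.2500 = -59.2500
eq1−eq2 → [-24.0000  8.0000]·P = -204.0000
eq1−eq3 → [-24.0000  16.0000]·P = -192.0000
eq1−eq4 → [-12.0000  16.0000]·P = -84.0000
2×2 solve → P = (9.0000, 1.5000)
check cable 4: ‖A_4−P‖² = 11.2500 ≈ L_4² = 11.2500 ✓

(9.0000, 1.5000)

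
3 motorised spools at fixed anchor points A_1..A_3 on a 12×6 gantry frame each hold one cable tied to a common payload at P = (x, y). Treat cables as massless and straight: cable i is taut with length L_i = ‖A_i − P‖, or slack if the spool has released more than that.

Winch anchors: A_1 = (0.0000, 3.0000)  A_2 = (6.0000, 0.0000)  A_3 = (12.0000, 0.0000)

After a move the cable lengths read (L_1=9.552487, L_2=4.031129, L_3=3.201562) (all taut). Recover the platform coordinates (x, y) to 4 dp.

each cable: (A_i−P)·(A_i−P) = L_i²; let k_i = ‖A_i‖²−L_i²
k_1 = 0.0000+9.0000−91.2500 = -82.2500
row 1: -12.0000x + 6.0000y = -102.0000  (k_2=19.7500)
row 2: -24.0000x + 6.0000y = -216.0000  (k_3=133.7500)
Cramer on rows 1–2 → x = 9.5000, y = 2.0000

(9.5000, 2.0000)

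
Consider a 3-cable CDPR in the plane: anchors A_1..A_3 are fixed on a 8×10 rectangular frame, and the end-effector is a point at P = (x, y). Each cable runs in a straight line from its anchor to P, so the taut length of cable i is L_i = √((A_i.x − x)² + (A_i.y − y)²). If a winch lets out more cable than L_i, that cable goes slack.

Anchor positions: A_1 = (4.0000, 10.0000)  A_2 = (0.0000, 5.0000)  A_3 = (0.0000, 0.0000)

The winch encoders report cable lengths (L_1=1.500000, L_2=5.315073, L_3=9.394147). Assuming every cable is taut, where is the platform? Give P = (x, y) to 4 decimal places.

(4.0000, 8.5000)

circle eqns → linear via eq_j − eq_1; set c_j = A_j·A_j − L_j²
c_1 = 16.0000+100.0000−2.2500 = 113.7500
8.0000·x + 10.0000·y = c_1−c_2 = 117.0000
8.0000·x + 20.0000·y = c_1−c_3 = 202.0000
solve first two rows → x=4.0000, y=8.5000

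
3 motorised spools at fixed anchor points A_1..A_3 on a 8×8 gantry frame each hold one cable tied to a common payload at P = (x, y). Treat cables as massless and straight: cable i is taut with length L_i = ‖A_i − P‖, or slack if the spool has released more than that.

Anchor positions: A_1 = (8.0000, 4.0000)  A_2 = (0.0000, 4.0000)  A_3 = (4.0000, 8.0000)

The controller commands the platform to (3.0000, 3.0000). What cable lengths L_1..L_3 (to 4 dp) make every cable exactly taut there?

cable 1: Δx=5.0000, Δy=1.0000; L_1 = √(Δx²+Δy²) = 5.0990
cable 2: Δx=-3.0000, Δy=1.0000; L_2 = √(Δx²+Δy²) = 3.1623
cable 3: Δx=1.0000, Δy=5.0000; L_3 = √(Δx²+Δy²) = 5.0990

(5.0990, 3.1623, 5.0990)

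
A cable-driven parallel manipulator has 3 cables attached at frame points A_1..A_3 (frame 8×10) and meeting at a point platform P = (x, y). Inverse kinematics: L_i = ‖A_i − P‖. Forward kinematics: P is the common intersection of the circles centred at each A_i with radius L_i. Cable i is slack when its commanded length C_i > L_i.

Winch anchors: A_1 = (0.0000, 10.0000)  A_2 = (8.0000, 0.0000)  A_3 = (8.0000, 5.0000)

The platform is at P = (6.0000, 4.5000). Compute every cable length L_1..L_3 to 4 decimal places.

L_1 = √((0.0000−6.0000)² + (10.0000−4.5000)²) = 8.1394
L_2 = √((8.0000−6.0000)² + (0.0000−4.5000)²) = 4.9244
L_3 = √((8.0000−6.0000)² + (5.0000−4.5000)²) = 2.0616

(8.1394, 4.9244, 2.0616)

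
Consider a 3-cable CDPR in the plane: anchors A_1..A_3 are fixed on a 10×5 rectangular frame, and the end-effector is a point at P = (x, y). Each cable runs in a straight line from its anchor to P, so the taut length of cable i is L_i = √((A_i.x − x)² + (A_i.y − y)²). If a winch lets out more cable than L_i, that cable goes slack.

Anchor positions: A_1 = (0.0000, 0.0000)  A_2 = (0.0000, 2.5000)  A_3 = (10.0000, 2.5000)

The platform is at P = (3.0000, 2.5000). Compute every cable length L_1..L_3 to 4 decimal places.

(3.9051, 3.0000, 7.0000)

cable 1: Δx=-3.0000, Δy=-2.5000; L_1 = √(Δx²+Δy²) = 3.9051
cable 2: Δx=-3.0000, Δy=0.0000; L_2 = √(Δx²+Δy²) = 3.0000
cable 3: Δx=7.0000, Δy=0.0000; L_3 = √(Δx²+Δy²) = 7.0000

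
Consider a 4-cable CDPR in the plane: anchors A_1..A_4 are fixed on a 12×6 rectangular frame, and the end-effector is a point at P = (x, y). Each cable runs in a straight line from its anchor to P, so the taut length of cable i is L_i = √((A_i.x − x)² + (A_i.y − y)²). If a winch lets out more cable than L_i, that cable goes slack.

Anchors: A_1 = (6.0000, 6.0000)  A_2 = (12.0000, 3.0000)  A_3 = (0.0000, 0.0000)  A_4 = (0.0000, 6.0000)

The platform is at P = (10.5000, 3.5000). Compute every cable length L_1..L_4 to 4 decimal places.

L_1: Δ = A_1−P = (-4.5000, 2.5000) → ‖Δ‖ = √26.5000 = 5.1478
L_2: Δ = A_2−P = (1.5000, -0.5000) → ‖Δ‖ = √2.5000 = 1.5811
L_3: Δ = A_3−P = (-10.5000, -3.5000) → ‖Δ‖ = √122.5000 = 11.0680
L_4: Δ = A_4−P = (-10.5000, 2.5000) → ‖Δ‖ = √116.5000 = 10.7935

(5.1478, 1.5811, 11.0680, 10.7935)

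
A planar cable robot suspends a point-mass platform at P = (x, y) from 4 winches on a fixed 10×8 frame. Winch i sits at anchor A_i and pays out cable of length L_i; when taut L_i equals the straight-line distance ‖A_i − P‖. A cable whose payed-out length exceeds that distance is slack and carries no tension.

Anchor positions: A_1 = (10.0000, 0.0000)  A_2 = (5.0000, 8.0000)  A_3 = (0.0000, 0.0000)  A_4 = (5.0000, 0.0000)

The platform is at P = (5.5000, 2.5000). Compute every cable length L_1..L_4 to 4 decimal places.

L_1 = √((10.0000−5.5000)² + (0.0000−2.5000)²) = 5.1478
L_2 = √((5.0000−5.5000)² + (8.0000−2.5000)²) = 5.5227
L_3 = √((0.0000−5.5000)² + (0.0000−2.5000)²) = 6.0415
L_4 = √((5.0000−5.5000)² + (0.0000−2.5000)²) = 2.5495

(5.1478, 5.5227, 6.0415, 2.5495)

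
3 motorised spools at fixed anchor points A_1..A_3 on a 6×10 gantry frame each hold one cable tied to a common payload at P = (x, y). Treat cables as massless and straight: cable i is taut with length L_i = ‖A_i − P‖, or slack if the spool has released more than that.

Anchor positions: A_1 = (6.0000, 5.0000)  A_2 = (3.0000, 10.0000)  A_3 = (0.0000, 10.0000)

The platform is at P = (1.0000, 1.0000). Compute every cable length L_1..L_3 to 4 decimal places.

(6.4031, 9.2195, 9.0554)

cable 1: Δx=5.0000, Δy=4.0000; L_1 = √(Δx²+Δy²) = 6.4031
cable 2: Δx=2.0000, Δy=9.0000; L_2 = √(Δx²+Δy²) = 9.2195
cable 3: Δx=-1.0000, Δy=9.0000; L_3 = √(Δx²+Δy²) = 9.0554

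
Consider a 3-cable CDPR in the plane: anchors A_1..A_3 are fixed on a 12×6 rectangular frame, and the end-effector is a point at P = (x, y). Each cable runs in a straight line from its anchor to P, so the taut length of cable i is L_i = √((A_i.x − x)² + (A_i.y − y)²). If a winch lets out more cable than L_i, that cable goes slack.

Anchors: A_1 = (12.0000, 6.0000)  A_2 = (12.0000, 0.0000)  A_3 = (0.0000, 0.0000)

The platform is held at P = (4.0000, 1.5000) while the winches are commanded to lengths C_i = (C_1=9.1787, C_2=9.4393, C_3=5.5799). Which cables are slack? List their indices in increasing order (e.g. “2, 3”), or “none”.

cable 1: √((8.0000)²+(4.5000)²)=9.1788, C_1=9.1787: taut
cable 2: √((8.0000)²+(-1.5000)²)=8.1394, C_2=9.4393: slack
cable 3: √((-4.0000)²+(-1.5000)²)=4.2720, C_3=5.5799: slack

2, 3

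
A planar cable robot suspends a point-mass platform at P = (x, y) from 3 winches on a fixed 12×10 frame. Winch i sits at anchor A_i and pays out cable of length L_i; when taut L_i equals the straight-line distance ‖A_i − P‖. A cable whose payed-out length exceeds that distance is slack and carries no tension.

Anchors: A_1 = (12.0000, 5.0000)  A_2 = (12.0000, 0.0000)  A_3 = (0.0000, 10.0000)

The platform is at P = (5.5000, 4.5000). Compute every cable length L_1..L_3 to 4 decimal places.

cable 1: Δx=6.5000, Δy=0.5000; L_1 = √(Δx²+Δy²) = 6.5192
cable 2: Δx=6.5000, Δy=-4.5000; L_2 = √(Δx²+Δy²) = 7.9057
cable 3: Δx=-5.5000, Δy=5.5000; L_3 = √(Δx²+Δy²) = 7.7782

(6.5192, 7.9057, 7.7782)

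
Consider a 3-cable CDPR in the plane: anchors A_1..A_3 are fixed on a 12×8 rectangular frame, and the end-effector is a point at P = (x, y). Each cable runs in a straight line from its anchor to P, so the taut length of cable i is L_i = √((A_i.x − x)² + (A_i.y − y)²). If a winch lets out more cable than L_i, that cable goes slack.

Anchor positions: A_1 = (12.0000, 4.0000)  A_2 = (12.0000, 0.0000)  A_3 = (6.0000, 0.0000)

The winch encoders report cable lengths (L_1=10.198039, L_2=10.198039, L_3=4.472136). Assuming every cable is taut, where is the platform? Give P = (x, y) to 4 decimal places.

expand ‖A_i−P‖²=L_i² and subtract eq 1 (k_i ≔ ‖A_i‖²−L_i²)
k_1 = 144.0000+16.0000−104.0000 = 56.0000
eq1−eq2 → [0.0000  8.0000]·P = 16.0000
eq1−eq3 → [12.0000  8.0000]·P = 40.0000
2×2 solve → P = (2.0000, 2.0000)

(2.0000, 2.0000)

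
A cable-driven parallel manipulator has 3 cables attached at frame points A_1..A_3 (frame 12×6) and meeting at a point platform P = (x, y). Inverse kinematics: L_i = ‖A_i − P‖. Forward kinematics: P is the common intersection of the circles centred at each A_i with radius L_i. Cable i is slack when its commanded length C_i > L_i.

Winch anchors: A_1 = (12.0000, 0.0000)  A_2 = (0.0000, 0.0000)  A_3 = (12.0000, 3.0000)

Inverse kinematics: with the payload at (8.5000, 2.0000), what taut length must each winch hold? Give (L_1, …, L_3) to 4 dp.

(4.0311, 8.7321, 3.6401)

L_1 = √((12.0000−8.5000)² + (0.0000−2.0000)²) = 4.0311
L_2 = √((0.0000−8.5000)² + (0.0000−2.0000)²) = 8.7321
L_3 = √((12.0000−8.5000)² + (3.0000−2.0000)²) = 3.6401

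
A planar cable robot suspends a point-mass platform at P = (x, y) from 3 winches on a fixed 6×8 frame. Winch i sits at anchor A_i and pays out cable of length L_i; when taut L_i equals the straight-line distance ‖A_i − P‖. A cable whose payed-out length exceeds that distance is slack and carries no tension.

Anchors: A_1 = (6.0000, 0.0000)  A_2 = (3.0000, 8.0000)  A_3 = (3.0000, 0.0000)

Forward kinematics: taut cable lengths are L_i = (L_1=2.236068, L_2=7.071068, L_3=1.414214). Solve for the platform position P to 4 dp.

(4.0000, 1.0000)

expand ‖A_i−P‖²=L_i² and subtract eq 1 (k_i ≔ ‖A_i‖²−L_i²)
k_1 = 36.0000+0.0000−5.0000 = 31.0000
eq1−eq2 → [6.0000  -16.0000]·P = 8.0000
eq1−eq3 → [6.0000  0.0000]·P = 24.0000
2×2 solve → P = (4.0000, 1.0000)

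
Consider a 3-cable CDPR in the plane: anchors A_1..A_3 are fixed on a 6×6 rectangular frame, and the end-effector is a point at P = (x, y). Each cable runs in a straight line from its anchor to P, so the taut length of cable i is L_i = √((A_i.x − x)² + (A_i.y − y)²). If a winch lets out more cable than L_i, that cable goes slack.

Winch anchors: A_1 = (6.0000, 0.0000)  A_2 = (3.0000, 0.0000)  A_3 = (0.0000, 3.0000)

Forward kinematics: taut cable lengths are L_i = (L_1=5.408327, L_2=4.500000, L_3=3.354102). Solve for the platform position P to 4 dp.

(3.0000, 4.5000)

expand ‖A_i−P‖²=L_i² and subtract eq 1 (k_i ≔ ‖A_i‖²−L_i²)
k_1 = 36.0000+0.0000−29.2500 = 6.7500
eq1−eq2 → [6.0000  0.0000]·P = 18.0000
eq1−eq3 → [12.0000  -6.0000]·P = 9.0000
2×2 solve → P = (3.0000, 4.5000)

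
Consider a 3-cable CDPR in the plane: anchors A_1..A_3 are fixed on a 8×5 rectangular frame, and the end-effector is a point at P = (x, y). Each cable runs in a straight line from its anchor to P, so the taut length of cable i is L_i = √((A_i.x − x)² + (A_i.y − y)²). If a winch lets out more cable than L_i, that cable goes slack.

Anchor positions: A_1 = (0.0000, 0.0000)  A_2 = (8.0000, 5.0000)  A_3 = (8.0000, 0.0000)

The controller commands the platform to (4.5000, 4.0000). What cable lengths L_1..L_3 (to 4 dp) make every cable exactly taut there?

(6.0208, 3.6401, 5.3151)

cable 1: Δx=-4.5000, Δy=-4.0000; L_1 = √(Δx²+Δy²) = 6.0208
cable 2: Δx=3.5000, Δy=1.0000; L_2 = √(Δx²+Δy²) = 3.6401
cable 3: Δx=3.5000, Δy=-4.0000; L_3 = √(Δx²+Δy²) = 5.3151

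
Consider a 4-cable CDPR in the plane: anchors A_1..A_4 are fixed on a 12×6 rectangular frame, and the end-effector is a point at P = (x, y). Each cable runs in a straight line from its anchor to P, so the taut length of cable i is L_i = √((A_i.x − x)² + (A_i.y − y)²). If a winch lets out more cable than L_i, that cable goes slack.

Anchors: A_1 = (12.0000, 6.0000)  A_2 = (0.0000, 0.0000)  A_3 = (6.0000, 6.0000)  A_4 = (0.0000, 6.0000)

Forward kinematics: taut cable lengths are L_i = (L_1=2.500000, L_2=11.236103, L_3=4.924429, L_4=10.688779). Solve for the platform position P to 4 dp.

(10.5000, 4.0000)

expand ‖A_i−P‖²=L_i² and subtract eq 1 (k_i ≔ ‖A_i‖²−L_i²)
k_1 = 144.0000+36.0000−6.2500 = 173.7500
eq1−eq2 → [24.0000  12.0000]·P = 300.0000
eq1−eq3 → [12.0000  0.0000]·P = 126.0000
eq1−eq4 → [24.0000  0.0000]·P = 252.0000
2×2 solve → P = (10.5000, 4.0000)
check cable 4: ‖A_4−P‖² = 114.2500 ≈ L_4² = 114.2500 ✓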